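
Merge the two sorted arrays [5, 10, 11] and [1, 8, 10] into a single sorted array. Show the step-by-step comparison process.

Merging process:

Compare 5 vs 1: take 1 from right. Merged: [1]
Compare 5 vs 8: take 5 from left. Merged: [1, 5]
Compare 10 vs 8: take 8 from right. Merged: [1, 5, 8]
Compare 10 vs 10: take 10 from left. Merged: [1, 5, 8, 10]
Compare 11 vs 10: take 10 from right. Merged: [1, 5, 8, 10, 10]
Append remaining from left: [11]. Merged: [1, 5, 8, 10, 10, 11]

Final merged array: [1, 5, 8, 10, 10, 11]
Total comparisons: 5

The merged array is [1, 5, 8, 10, 10, 11], requiring 5 comparisons. The merge step runs in O(n) time where n is the total number of elements.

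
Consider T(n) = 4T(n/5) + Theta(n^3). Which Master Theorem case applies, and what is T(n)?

Master Theorem for T(n) = 4T(n/5) + O(n^3):

a = 4, b = 5, c = 3
log_b(a) = log_5(4) = 0.8614

Case 3: c = 3 > log_5(4) = 0.8614
T(n) = O(n^3) = O(n^3)

For T(n) = 4T(n/5) + O(n^3): log_5(4) = 0.8614. This is Case 3 of the Master Theorem (c > log_b(a), work dominated by root), giving O(n^3).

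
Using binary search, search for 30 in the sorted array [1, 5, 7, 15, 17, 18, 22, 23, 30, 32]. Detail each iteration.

Binary search for 30 in [1, 5, 7, 15, 17, 18, 22, 23, 30, 32]:

lo=0, hi=9, mid=4, arr[mid]=17 -> 17 < 30, search right half
lo=5, hi=9, mid=7, arr[mid]=23 -> 23 < 30, search right half
lo=8, hi=9, mid=8, arr[mid]=30 -> Found target at index 8!

Binary search finds 30 at index 8 after 3 comparisons. The search repeatedly halves the search space by comparing with the middle element.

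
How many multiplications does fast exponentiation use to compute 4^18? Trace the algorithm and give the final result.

Computing 4^18 by squaring (build up from 4^1; each line after the first costs one multiplication):

4^1 = 4
4^2 = (4^1)^2 = 4^2 = 16
4^4 = (4^2)^2 = 16^2 = 256
4^8 = (4^4)^2 = 256^2 = 65536
4^9 = 4 * 4^8 = 4 * 65536 = 262144
4^18 = (4^9)^2 = 262144^2 = 68719476736

Result: 68719476736
Multiplications needed: 5 (5 lines after 4^1)

4^18 = 68719476736. Using exponentiation by squaring, this requires 5 multiplications. The key idea: if the exponent is even, square the half-power; if odd, multiply by the base once.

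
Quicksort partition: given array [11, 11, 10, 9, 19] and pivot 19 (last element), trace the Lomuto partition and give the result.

Lomuto partition with pivot = 19:

Initial array: [11, 11, 10, 9, 19]

arr[0]=11 <= 19: swap with position 0, array becomes [11, 11, 10, 9, 19]
arr[1]=11 <= 19: swap with position 1, array becomes [11, 11, 10, 9, 19]
arr[2]=10 <= 19: swap with position 2, array becomes [11, 11, 10, 9, 19]
arr[3]=9 <= 19: swap with position 3, array becomes [11, 11, 10, 9, 19]

Place pivot at position 4: [11, 11, 10, 9, 19]
Pivot position: 4

After partitioning with pivot 19, the array becomes [11, 11, 10, 9, 19]. The pivot is placed at index 4. All elements to the left of the pivot are <= 19, and all elements to the right are > 19.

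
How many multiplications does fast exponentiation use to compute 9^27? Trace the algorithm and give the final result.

Computing 9^27 by squaring (build up from 9^1; each line after the first costs one multiplication):

9^1 = 9
9^2 = (9^1)^2 = 9^2 = 81
9^3 = 9 * 9^2 = 9 * 81 = 729
9^6 = (9^3)^2 = 729^2 = 531441
9^12 = (9^6)^2 = 531441^2 = 282429536481
9^13 = 9 * 9^12 = 9 * 282429536481 = 2541865828329
9^26 = (9^13)^2 = 2541865828329^2 = 6461081889226673298932241
9^27 = 9 * 9^26 = 9 * 6461081889226673298932241 = 58149737003040059690390169

Result: 58149737003040059690390169
Multiplications needed: 7 (7 lines after 9^1)

9^27 = 58149737003040059690390169. Using exponentiation by squaring, this requires 7 multiplications. The key idea: if the exponent is even, square the half-power; if odd, multiply by the base once.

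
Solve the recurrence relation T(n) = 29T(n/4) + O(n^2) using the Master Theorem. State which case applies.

Master Theorem for T(n) = 29T(n/4) + O(n^2):

a = 29, b = 4, c = 2
log_b(a) = log_4(29) = 2.4290

Case 1: c = 2 < log_4(29) = 2.4290
T(n) = O(n^(log_4 29))

For T(n) = 29T(n/4) + O(n^2): log_4(29) = 2.4290. This is Case 1 of the Master Theorem (c < log_b(a), work dominated by leaves), giving O(n^(log_4 29)).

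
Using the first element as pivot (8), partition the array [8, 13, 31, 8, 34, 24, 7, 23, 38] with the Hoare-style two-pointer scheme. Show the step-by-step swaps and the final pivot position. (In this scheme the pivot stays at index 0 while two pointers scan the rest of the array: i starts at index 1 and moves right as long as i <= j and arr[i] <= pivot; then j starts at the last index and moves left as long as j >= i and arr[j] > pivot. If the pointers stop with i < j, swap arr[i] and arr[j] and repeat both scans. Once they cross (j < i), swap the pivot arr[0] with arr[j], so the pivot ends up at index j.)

Hoare-style two-pointer partition with pivot = 8:

Initial array: [8, 13, 31, 8, 34, 24, 7, 23, 38]

Pointers start at i = 1, j = 8.
i stops at index 1 (arr[1]=13 > 8), j stops at index 6 (arr[6]=7 <= 8): swap arr[1] and arr[6], array becomes [8, 7, 31, 8, 34, 24, 13, 23, 38]
i stops at index 2 (arr[2]=31 > 8), j stops at index 3 (arr[3]=8 <= 8): swap arr[2] and arr[3], array becomes [8, 7, 8, 31, 34, 24, 13, 23, 38]
i ends at 3, j ends at 2: the pointers have crossed (j < i), so scanning stops.

Swap pivot arr[0] with arr[2] to place pivot at position 2: [8, 7, 8, 31, 34, 24, 13, 23, 38]
Pivot position: 2

After partitioning with pivot 8, the array becomes [8, 7, 8, 31, 34, 24, 13, 23, 38]. The pivot is placed at index 2. All elements to the left of the pivot are <= 8, and all elements to the right are > 8.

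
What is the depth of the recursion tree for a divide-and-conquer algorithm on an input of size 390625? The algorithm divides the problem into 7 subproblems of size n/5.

For divide and conquer with division factor 5:

Problem sizes at each level:
Level 0: 390625
Level 1: 78125
Level 2: 15625
Level 3: 3125
Level 4: 625
Level 5: 125
Level 6: 25
Level 7: 5
Level 8: 1

The root is level 0 and the size-1 base case is level 8 (the tree spans levels 0 through 8, i.e. 9 levels counting the root), so the depth is the number of divisions: log_5(390625) = 8

The recursion tree depth is log_5(390625) = 8. At each level, the problem size is divided by 5, so it takes 8 divisions to reduce to a base case of size 1. The algorithm makes 7 recursive calls at each level.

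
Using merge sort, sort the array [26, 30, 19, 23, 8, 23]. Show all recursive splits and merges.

Merge sort trace:

Split: [26, 30, 19, 23, 8, 23] -> [26, 30, 19] and [23, 8, 23]
  Split: [26, 30, 19] -> [26] and [30, 19]
    Split: [30, 19] -> [30] and [19]
    Merge: [30] + [19] -> [19, 30]
  Merge: [26] + [19, 30] -> [19, 26, 30]
  Split: [23, 8, 23] -> [23] and [8, 23]
    Split: [8, 23] -> [8] and [23]
    Merge: [8] + [23] -> [8, 23]
  Merge: [23] + [8, 23] -> [8, 23, 23]
Merge: [19, 26, 30] + [8, 23, 23] -> [8, 19, 23, 23, 26, 30]

Final sorted array: [8, 19, 23, 23, 26, 30]

The merge sort proceeds by recursively splitting the array and merging sorted halves.
After all merges, the sorted array is [8, 19, 23, 23, 26, 30].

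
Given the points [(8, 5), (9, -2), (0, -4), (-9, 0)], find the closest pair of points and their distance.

Computing all pairwise distances among 4 points:

d((8, 5), (9, -2)) = 7.0711 <-- minimum
d((8, 5), (0, -4)) = 12.0416
d((8, 5), (-9, 0)) = 17.72
d((9, -2), (0, -4)) = 9.2195
d((9, -2), (-9, 0)) = 18.1108
d((0, -4), (-9, 0)) = 9.8489

Closest pair: (8, 5) and (9, -2) with distance 7.0711

The closest pair is (8, 5) and (9, -2) with Euclidean distance 7.0711. For 4 points, brute-force pairwise comparison is shown above. For large n, the divide-and-conquer algorithm (sort by x, recurse on halves, check the dividing strip) achieves O(n log n).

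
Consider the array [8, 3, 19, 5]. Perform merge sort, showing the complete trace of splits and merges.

Merge sort trace:

Split: [8, 3, 19, 5] -> [8, 3] and [19, 5]
  Split: [8, 3] -> [8] and [3]
  Merge: [8] + [3] -> [3, 8]
  Split: [19, 5] -> [19] and [5]
  Merge: [19] + [5] -> [5, 19]
Merge: [3, 8] + [5, 19] -> [3, 5, 8, 19]

Final sorted array: [3, 5, 8, 19]

The merge sort proceeds by recursively splitting the array and merging sorted halves.
After all merges, the sorted array is [3, 5, 8, 19].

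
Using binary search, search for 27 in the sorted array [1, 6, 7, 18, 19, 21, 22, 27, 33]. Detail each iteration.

Binary search for 27 in [1, 6, 7, 18, 19, 21, 22, 27, 33]:

lo=0, hi=8, mid=4, arr[mid]=19 -> 19 < 27, search right half
lo=5, hi=8, mid=6, arr[mid]=22 -> 22 < 27, search right half
lo=7, hi=8, mid=7, arr[mid]=27 -> Found target at index 7!

Binary search finds 27 at index 7 after 3 comparisons. The search repeatedly halves the search space by comparing with the middle element.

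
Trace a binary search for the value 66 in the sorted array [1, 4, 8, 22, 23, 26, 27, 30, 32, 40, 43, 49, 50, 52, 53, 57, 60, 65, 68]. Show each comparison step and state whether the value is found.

Binary search for 66 in [1, 4, 8, 22, 23, 26, 27, 30, 32, 40, 43, 49, 50, 52, 53, 57, 60, 65, 68]:

lo=0, hi=18, mid=9, arr[mid]=40 -> 40 < 66, search right half
lo=10, hi=18, mid=14, arr[mid]=53 -> 53 < 66, search right half
lo=15, hi=18, mid=16, arr[mid]=60 -> 60 < 66, search right half
lo=17, hi=18, mid=17, arr[mid]=65 -> 65 < 66, search right half
lo=18, hi=18, mid=18, arr[mid]=68 -> 68 > 66, search left half
lo=18 > hi=17, target 66 not found

Binary search determines that 66 is not in the array after 5 comparisons. The search space was exhausted without finding the target.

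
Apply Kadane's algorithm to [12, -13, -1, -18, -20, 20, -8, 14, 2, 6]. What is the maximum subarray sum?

Using Kadane's algorithm on [12, -13, -1, -18, -20, 20, -8, 14, 2, 6]:

Scanning through the array:
Position 1 (value -13): max_ending_here = -1, max_so_far = 12
Position 2 (value -1): max_ending_here = -1, max_so_far = 12
Position 3 (value -18): max_ending_here = -18, max_so_far = 12
Position 4 (value -20): max_ending_here = -20, max_so_far = 12
Position 5 (value 20): max_ending_here = 20, max_so_far = 20
Position 6 (value -8): max_ending_here = 12, max_so_far = 20
Position 7 (value 14): max_ending_here = 26, max_so_far = 26
Position 8 (value 2): max_ending_here = 28, max_so_far = 28
Position 9 (value 6): max_ending_here = 34, max_so_far = 34

Maximum subarray: [20, -8, 14, 2, 6]
Maximum sum: 34

The maximum subarray is [20, -8, 14, 2, 6] with sum 34. This subarray runs from index 5 to index 9.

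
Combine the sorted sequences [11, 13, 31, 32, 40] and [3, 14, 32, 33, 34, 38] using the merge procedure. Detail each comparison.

Merging process:

Compare 11 vs 3: take 3 from right. Merged: [3]
Compare 11 vs 14: take 11 from left. Merged: [3, 11]
Compare 13 vs 14: take 13 from left. Merged: [3, 11, 13]
Compare 31 vs 14: take 14 from right. Merged: [3, 11, 13, 14]
Compare 31 vs 32: take 31 from left. Merged: [3, 11, 13, 14, 31]
Compare 32 vs 32: take 32 from left. Merged: [3, 11, 13, 14, 31, 32]
Compare 40 vs 32: take 32 from right. Merged: [3, 11, 13, 14, 31, 32, 32]
Compare 40 vs 33: take 33 from right. Merged: [3, 11, 13, 14, 31, 32, 32, 33]
Compare 40 vs 34: take 34 from right. Merged: [3, 11, 13, 14, 31, 32, 32, 33, 34]
Compare 40 vs 38: take 38 from right. Merged: [3, 11, 13, 14, 31, 32, 32, 33, 34, 38]
Append remaining from left: [40]. Merged: [3, 11, 13, 14, 31, 32, 32, 33, 34, 38, 40]

Final merged array: [3, 11, 13, 14, 31, 32, 32, 33, 34, 38, 40]
Total comparisons: 10

The merged array is [3, 11, 13, 14, 31, 32, 32, 33, 34, 38, 40], requiring 10 comparisons. The merge step runs in O(n) time where n is the total number of elements.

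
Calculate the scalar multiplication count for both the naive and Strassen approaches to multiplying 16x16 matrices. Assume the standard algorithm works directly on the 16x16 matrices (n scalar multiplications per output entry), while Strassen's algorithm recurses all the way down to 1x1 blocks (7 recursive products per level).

Matrix multiplication for 16x16 matrices:

Standard algorithm: 16^3 = 4096 multiplications
Strassen's algorithm: 7^(log2(16)) = 7^4 = 2401 multiplications
Savings: 4096 - 2401 = 1695 multiplications

Standard: 4096 multiplications (16^3). Strassen: 2401 multiplications (7^4). Strassen reduces 8 recursive multiplications to 7 at each level.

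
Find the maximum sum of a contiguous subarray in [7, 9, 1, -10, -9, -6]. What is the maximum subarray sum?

Using Kadane's algorithm on [7, 9, 1, -10, -9, -6]:

Scanning through the array:
Position 1 (value 9): max_ending_here = 16, max_so_far = 16
Position 2 (value 1): max_ending_here = 17, max_so_far = 17
Position 3 (value -10): max_ending_here = 7, max_so_far = 17
Position 4 (value -9): max_ending_here = -2, max_so_far = 17
Position 5 (value -6): max_ending_here = -6, max_so_far = 17

Maximum subarray: [7, 9, 1]
Maximum sum: 17

The maximum subarray is [7, 9, 1] with sum 17. This subarray runs from index 0 to index 2.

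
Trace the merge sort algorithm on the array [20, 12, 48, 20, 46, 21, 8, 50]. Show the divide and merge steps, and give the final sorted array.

Merge sort trace:

Split: [20, 12, 48, 20, 46, 21, 8, 50] -> [20, 12, 48, 20] and [46, 21, 8, 50]
  Split: [20, 12, 48, 20] -> [20, 12] and [48, 20]
    Split: [20, 12] -> [20] and [12]
    Merge: [20] + [12] -> [12, 20]
    Split: [48, 20] -> [48] and [20]
    Merge: [48] + [20] -> [20, 48]
  Merge: [12, 20] + [20, 48] -> [12, 20, 20, 48]
  Split: [46, 21, 8, 50] -> [46, 21] and [8, 50]
    Split: [46, 21] -> [46] and [21]
    Merge: [46] + [21] -> [21, 46]
    Split: [8, 50] -> [8] and [50]
    Merge: [8] + [50] -> [8, 50]
  Merge: [21, 46] + [8, 50] -> [8, 21, 46, 50]
Merge: [12, 20, 20, 48] + [8, 21, 46, 50] -> [8, 12, 20, 20, 21, 46, 48, 50]

Final sorted array: [8, 12, 20, 20, 21, 46, 48, 50]

The merge sort proceeds by recursively splitting the array and merging sorted halves.
After all merges, the sorted array is [8, 12, 20, 20, 21, 46, 48, 50].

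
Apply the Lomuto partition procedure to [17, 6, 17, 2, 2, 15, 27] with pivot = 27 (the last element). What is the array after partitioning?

Lomuto partition with pivot = 27:

Initial array: [17, 6, 17, 2, 2, 15, 27]

arr[0]=17 <= 27: swap with position 0, array becomes [17, 6, 17, 2, 2, 15, 27]
arr[1]=6 <= 27: swap with position 1, array becomes [17, 6, 17, 2, 2, 15, 27]
arr[2]=17 <= 27: swap with position 2, array becomes [17, 6, 17, 2, 2, 15, 27]
arr[3]=2 <= 27: swap with position 3, array becomes [17, 6, 17, 2, 2, 15, 27]
arr[4]=2 <= 27: swap with position 4, array becomes [17, 6, 17, 2, 2, 15, 27]
arr[5]=15 <= 27: swap with position 5, array becomes [17, 6, 17, 2, 2, 15, 27]

Place pivot at position 6: [17, 6, 17, 2, 2, 15, 27]
Pivot position: 6

After partitioning with pivot 27, the array becomes [17, 6, 17, 2, 2, 15, 27]. The pivot is placed at index 6. All elements to the left of the pivot are <= 27, and all elements to the right are > 27.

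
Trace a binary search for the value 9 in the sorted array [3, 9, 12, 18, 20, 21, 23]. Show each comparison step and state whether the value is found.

Binary search for 9 in [3, 9, 12, 18, 20, 21, 23]:

lo=0, hi=6, mid=3, arr[mid]=18 -> 18 > 9, search left half
lo=0, hi=2, mid=1, arr[mid]=9 -> Found target at index 1!

Binary search finds 9 at index 1 after 2 comparisons. The search repeatedly halves the search space by comparing with the middle element.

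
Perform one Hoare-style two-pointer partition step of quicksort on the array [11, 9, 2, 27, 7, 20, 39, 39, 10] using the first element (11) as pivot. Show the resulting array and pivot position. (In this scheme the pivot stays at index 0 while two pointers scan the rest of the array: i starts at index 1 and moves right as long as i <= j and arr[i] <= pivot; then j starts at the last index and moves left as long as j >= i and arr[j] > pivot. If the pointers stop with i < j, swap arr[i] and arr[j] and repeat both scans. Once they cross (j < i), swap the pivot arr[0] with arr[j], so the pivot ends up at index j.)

Hoare-style two-pointer partition with pivot = 11:

Initial array: [11, 9, 2, 27, 7, 20, 39, 39, 10]

Pointers start at i = 1, j = 8.
i stops at index 3 (arr[3]=27 > 11), j stops at index 8 (arr[8]=10 <= 11): swap arr[3] and arr[8], array becomes [11, 9, 2, 10, 7, 20, 39, 39, 27]
i ends at 5, j ends at 4: the pointers have crossed (j < i), so scanning stops.

Swap pivot arr[0] with arr[4] to place pivot at position 4: [7, 9, 2, 10, 11, 20, 39, 39, 27]
Pivot position: 4

After partitioning with pivot 11, the array becomes [7, 9, 2, 10, 11, 20, 39, 39, 27]. The pivot is placed at index 4. All elements to the left of the pivot are <= 11, and all elements to the right are > 11.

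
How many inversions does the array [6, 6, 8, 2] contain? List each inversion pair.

Finding inversions in [6, 6, 8, 2]:

(0, 3): arr[0]=6 > arr[3]=2
(1, 3): arr[1]=6 > arr[3]=2
(2, 3): arr[2]=8 > arr[3]=2

Total inversions: 3

The array has 3 inversion(s): (0,3), (1,3), (2,3). Each pair (i,j) satisfies i < j and arr[i] > arr[j].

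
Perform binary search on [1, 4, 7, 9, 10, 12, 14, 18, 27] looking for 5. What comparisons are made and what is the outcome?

Binary search for 5 in [1, 4, 7, 9, 10, 12, 14, 18, 27]:

lo=0, hi=8, mid=4, arr[mid]=10 -> 10 > 5, search left half
lo=0, hi=3, mid=1, arr[mid]=4 -> 4 < 5, search right half
lo=2, hi=3, mid=2, arr[mid]=7 -> 7 > 5, search left half
lo=2 > hi=1, target 5 not found

Binary search determines that 5 is not in the array after 3 comparisons. The search space was exhausted without finding the target.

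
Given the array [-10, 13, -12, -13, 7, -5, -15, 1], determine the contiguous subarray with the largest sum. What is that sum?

Using Kadane's algorithm on [-10, 13, -12, -13, 7, -5, -15, 1]:

Scanning through the array:
Position 1 (value 13): max_ending_here = 13, max_so_far = 13
Position 2 (value -12): max_ending_here = 1, max_so_far = 13
Position 3 (value -13): max_ending_here = -12, max_so_far = 13
Position 4 (value 7): max_ending_here = 7, max_so_far = 13
Position 5 (value -5): max_ending_here = 2, max_so_far = 13
Position 6 (value -15): max_ending_here = -13, max_so_far = 13
Position 7 (value 1): max_ending_here = 1, max_so_far = 13

Maximum subarray: [13]
Maximum sum: 13

The maximum subarray is [13] with sum 13. This subarray runs from index 1 to index 1.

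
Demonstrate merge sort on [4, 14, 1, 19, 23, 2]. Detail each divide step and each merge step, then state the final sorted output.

Merge sort trace:

Split: [4, 14, 1, 19, 23, 2] -> [4, 14, 1] and [19, 23, 2]
  Split: [4, 14, 1] -> [4] and [14, 1]
    Split: [14, 1] -> [14] and [1]
    Merge: [14] + [1] -> [1, 14]
  Merge: [4] + [1, 14] -> [1, 4, 14]
  Split: [19, 23, 2] -> [19] and [23, 2]
    Split: [23, 2] -> [23] and [2]
    Merge: [23] + [2] -> [2, 23]
  Merge: [19] + [2, 23] -> [2, 19, 23]
Merge: [1, 4, 14] + [2, 19, 23] -> [1, 2, 4, 14, 19, 23]

Final sorted array: [1, 2, 4, 14, 19, 23]

The merge sort proceeds by recursively splitting the array and merging sorted halves.
After all merges, the sorted array is [1, 2, 4, 14, 19, 23].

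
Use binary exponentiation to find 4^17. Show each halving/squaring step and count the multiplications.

Computing 4^17 by squaring (build up from 4^1; each line after the first costs one multiplication):

4^1 = 4
4^2 = (4^1)^2 = 4^2 = 16
4^4 = (4^2)^2 = 16^2 = 256
4^8 = (4^4)^2 = 256^2 = 65536
4^16 = (4^8)^2 = 65536^2 = 4294967296
4^17 = 4 * 4^16 = 4 * 4294967296 = 17179869184

Result: 17179869184
Multiplications needed: 5 (5 lines after 4^1)

4^17 = 17179869184. Using exponentiation by squaring, this requires 5 multiplications. The key idea: if the exponent is even, square the half-power; if odd, multiply by the base once.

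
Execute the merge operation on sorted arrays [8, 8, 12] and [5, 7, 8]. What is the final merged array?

Merging process:

Compare 8 vs 5: take 5 from right. Merged: [5]
Compare 8 vs 7: take 7 from right. Merged: [5, 7]
Compare 8 vs 8: take 8 from left. Merged: [5, 7, 8]
Compare 8 vs 8: take 8 from left. Merged: [5, 7, 8, 8]
Compare 12 vs 8: take 8 from right. Merged: [5, 7, 8, 8, 8]
Append remaining from left: [12]. Merged: [5, 7, 8, 8, 8, 12]

Final merged array: [5, 7, 8, 8, 8, 12]
Total comparisons: 5

The merged array is [5, 7, 8, 8, 8, 12], requiring 5 comparisons. The merge step runs in O(n) time where n is the total number of elements.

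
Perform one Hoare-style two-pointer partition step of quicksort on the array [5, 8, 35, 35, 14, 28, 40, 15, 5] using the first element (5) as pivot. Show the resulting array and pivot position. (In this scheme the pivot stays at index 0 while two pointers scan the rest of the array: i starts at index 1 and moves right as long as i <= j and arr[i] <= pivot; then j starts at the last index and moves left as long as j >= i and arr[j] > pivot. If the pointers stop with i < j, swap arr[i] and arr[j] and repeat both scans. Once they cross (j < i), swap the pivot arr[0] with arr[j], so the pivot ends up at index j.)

Hoare-style two-pointer partition with pivot = 5:

Initial array: [5, 8, 35, 35, 14, 28, 40, 15, 5]

Pointers start at i = 1, j = 8.
i stops at index 1 (arr[1]=8 > 5), j stops at index 8 (arr[8]=5 <= 5): swap arr[1] and arr[8], array becomes [5, 5, 35, 35, 14, 28, 40, 15, 8]
i ends at 2, j ends at 1: the pointers have crossed (j < i), so scanning stops.

Swap pivot arr[0] with arr[1] to place pivot at position 1: [5, 5, 35, 35, 14, 28, 40, 15, 8]
Pivot position: 1

After partitioning with pivot 5, the array becomes [5, 5, 35, 35, 14, 28, 40, 15, 8]. The pivot is placed at index 1. All elements to the left of the pivot are <= 5, and all elements to the right are > 5.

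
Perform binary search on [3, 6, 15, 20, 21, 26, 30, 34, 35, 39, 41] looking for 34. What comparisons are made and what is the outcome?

Binary search for 34 in [3, 6, 15, 20, 21, 26, 30, 34, 35, 39, 41]:

lo=0, hi=10, mid=5, arr[mid]=26 -> 26 < 34, search right half
lo=6, hi=10, mid=8, arr[mid]=35 -> 35 > 34, search left half
lo=6, hi=7, mid=6, arr[mid]=30 -> 30 < 34, search right half
lo=7, hi=7, mid=7, arr[mid]=34 -> Found target at index 7!

Binary search finds 34 at index 7 after 4 comparisons. The search repeatedly halves the search space by comparing with the middle element.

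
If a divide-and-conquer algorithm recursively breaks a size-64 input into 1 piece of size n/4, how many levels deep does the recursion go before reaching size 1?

For divide and conquer with division factor 4:

Problem sizes at each level:
Level 0: 64
Level 1: 16
Level 2: 4
Level 3: 1

The root is level 0 and the size-1 base case is level 3 (the tree spans levels 0 through 3, i.e. 4 levels counting the root), so the depth is the number of divisions: log_4(64) = 3

The recursion tree depth is log_4(64) = 3. At each level, the problem size is divided by 4, so it takes 3 divisions to reduce to a base case of size 1. The algorithm makes 1 recursive call at each level.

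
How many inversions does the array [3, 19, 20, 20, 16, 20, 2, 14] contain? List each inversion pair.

Finding inversions in [3, 19, 20, 20, 16, 20, 2, 14]:

(0, 6): arr[0]=3 > arr[6]=2
(1, 4): arr[1]=19 > arr[4]=16
(1, 6): arr[1]=19 > arr[6]=2
(1, 7): arr[1]=19 > arr[7]=14
(2, 4): arr[2]=20 > arr[4]=16
(2, 6): arr[2]=20 > arr[6]=2
(2, 7): arr[2]=20 > arr[7]=14
(3, 4): arr[3]=20 > arr[4]=16
(3, 6): arr[3]=20 > arr[6]=2
(3, 7): arr[3]=20 > arr[7]=14
(4, 6): arr[4]=16 > arr[6]=2
(4, 7): arr[4]=16 > arr[7]=14
(5, 6): arr[5]=20 > arr[6]=2
(5, 7): arr[5]=20 > arr[7]=14

Total inversions: 14

The array has 14 inversion(s): (0,6), (1,4), (1,6), (1,7), (2,4), (2,6), (2,7), (3,4), (3,6), (3,7), (4,6), (4,7), (5,6), (5,7). Each pair (i,j) satisfies i < j and arr[i] > arr[j].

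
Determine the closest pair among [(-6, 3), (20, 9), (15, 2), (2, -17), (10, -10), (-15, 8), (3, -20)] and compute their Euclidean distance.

Computing all pairwise distances among 7 points:

d((-6, 3), (20, 9)) = 26.6833
d((-6, 3), (15, 2)) = 21.0238
d((-6, 3), (2, -17)) = 21.5407
d((-6, 3), (10, -10)) = 20.6155
d((-6, 3), (-15, 8)) = 10.2956
d((-6, 3), (3, -20)) = 24.6982
d((20, 9), (15, 2)) = 8.6023
d((20, 9), (2, -17)) = 31.6228
d((20, 9), (10, -10)) = 21.4709
d((20, 9), (-15, 8)) = 35.0143
d((20, 9), (3, -20)) = 33.6155
d((15, 2), (2, -17)) = 23.0217
d((15, 2), (10, -10)) = 13.0
d((15, 2), (-15, 8)) = 30.5941
d((15, 2), (3, -20)) = 25.0599
d((2, -17), (10, -10)) = 10.6301
d((2, -17), (-15, 8)) = 30.2324
d((2, -17), (3, -20)) = 3.1623 <-- minimum
d((10, -10), (-15, 8)) = 30.8058
d((10, -10), (3, -20)) = 12.2066
d((-15, 8), (3, -20)) = 33.2866

Closest pair: (2, -17) and (3, -20) with distance 3.1623

The closest pair is (2, -17) and (3, -20) with Euclidean distance 3.1623. For 7 points, brute-force pairwise comparison is shown above. For large n, the divide-and-conquer algorithm (sort by x, recurse on halves, check the dividing strip) achieves O(n log n).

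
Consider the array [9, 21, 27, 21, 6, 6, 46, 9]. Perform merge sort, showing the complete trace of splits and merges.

Merge sort trace:

Split: [9, 21, 27, 21, 6, 6, 46, 9] -> [9, 21, 27, 21] and [6, 6, 46, 9]
  Split: [9, 21, 27, 21] -> [9, 21] and [27, 21]
    Split: [9, 21] -> [9] and [21]
    Merge: [9] + [21] -> [9, 21]
    Split: [27, 21] -> [27] and [21]
    Merge: [27] + [21] -> [21, 27]
  Merge: [9, 21] + [21, 27] -> [9, 21, 21, 27]
  Split: [6, 6, 46, 9] -> [6, 6] and [46, 9]
    Split: [6, 6] -> [6] and [6]
    Merge: [6] + [6] -> [6, 6]
    Split: [46, 9] -> [46] and [9]
    Merge: [46] + [9] -> [9, 46]
  Merge: [6, 6] + [9, 46] -> [6, 6, 9, 46]
Merge: [9, 21, 21, 27] + [6, 6, 9, 46] -> [6, 6, 9, 9, 21, 21, 27, 46]

Final sorted array: [6, 6, 9, 9, 21, 21, 27, 46]

The merge sort proceeds by recursively splitting the array and merging sorted halves.
After all merges, the sorted array is [6, 6, 9, 9, 21, 21, 27, 46].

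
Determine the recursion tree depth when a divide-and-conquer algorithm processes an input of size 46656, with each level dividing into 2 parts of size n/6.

For divide and conquer with division factor 6:

Problem sizes at each level:
Level 0: 46656
Level 1: 7776
Level 2: 1296
Level 3: 216
Level 4: 36
Level 5: 6
Level 6: 1

The root is level 0 and the size-1 base case is level 6 (the tree spans levels 0 through 6, i.e. 7 levels counting the root), so the depth is the number of divisions: log_6(46656) = 6

The recursion tree depth is log_6(46656) = 6. At each level, the problem size is divided by 6, so it takes 6 divisions to reduce to a base case of size 1. The algorithm makes 2 recursive calls at each level.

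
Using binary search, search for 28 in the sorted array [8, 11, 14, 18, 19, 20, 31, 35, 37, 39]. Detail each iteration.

Binary search for 28 in [8, 11, 14, 18, 19, 20, 31, 35, 37, 39]:

lo=0, hi=9, mid=4, arr[mid]=19 -> 19 < 28, search right half
lo=5, hi=9, mid=7, arr[mid]=35 -> 35 > 28, search left half
lo=5, hi=6, mid=5, arr[mid]=20 -> 20 < 28, search right half
lo=6, hi=6, mid=6, arr[mid]=31 -> 31 > 28, search left half
lo=6 > hi=5, target 28 not found

Binary search determines that 28 is not in the array after 4 comparisons. The search space was exhausted without finding the target.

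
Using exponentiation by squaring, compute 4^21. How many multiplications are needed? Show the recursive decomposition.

Computing 4^21 by squaring (build up from 4^1; each line after the first costs one multiplication):

4^1 = 4
4^2 = (4^1)^2 = 4^2 = 16
4^4 = (4^2)^2 = 16^2 = 256
4^5 = 4 * 4^4 = 4 * 256 = 1024
4^10 = (4^5)^2 = 1024^2 = 1048576
4^20 = (4^10)^2 = 1048576^2 = 1099511627776
4^21 = 4 * 4^20 = 4 * 1099511627776 = 4398046511104

Result: 4398046511104
Multiplications needed: 6 (6 lines after 4^1)

4^21 = 4398046511104. Using exponentiation by squaring, this requires 6 multiplications. The key idea: if the exponent is even, square the half-power; if odd, multiply by the base once.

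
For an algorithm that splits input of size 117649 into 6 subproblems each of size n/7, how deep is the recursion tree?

For divide and conquer with division factor 7:

Problem sizes at each level:
Level 0: 117649
Level 1: 16807
Level 2: 2401
Level 3: 343
Level 4: 49
Level 5: 7
Level 6: 1

The root is level 0 and the size-1 base case is level 6 (the tree spans levels 0 through 6, i.e. 7 levels counting the root), so the depth is the number of divisions: log_7(117649) = 6

The recursion tree depth is log_7(117649) = 6. At each level, the problem size is divided by 7, so it takes 6 divisions to reduce to a base case of size 1. The algorithm makes 6 recursive calls at each level.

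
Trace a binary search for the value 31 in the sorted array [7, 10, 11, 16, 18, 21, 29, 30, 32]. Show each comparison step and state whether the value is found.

Binary search for 31 in [7, 10, 11, 16, 18, 21, 29, 30, 32]:

lo=0, hi=8, mid=4, arr[mid]=18 -> 18 < 31, search right half
lo=5, hi=8, mid=6, arr[mid]=29 -> 29 < 31, search right half
lo=7, hi=8, mid=7, arr[mid]=30 -> 30 < 31, search right half
lo=8, hi=8, mid=8, arr[mid]=32 -> 32 > 31, search left half
lo=8 > hi=7, target 31 not found

Binary search determines that 31 is not in the array after 4 comparisons. The search space was exhausted without finding the target.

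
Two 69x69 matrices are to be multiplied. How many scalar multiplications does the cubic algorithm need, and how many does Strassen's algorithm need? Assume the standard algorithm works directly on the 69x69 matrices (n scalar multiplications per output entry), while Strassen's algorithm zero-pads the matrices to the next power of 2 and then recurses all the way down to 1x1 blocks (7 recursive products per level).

Matrix multiplication for 69x69 matrices:

Strassen's algorithm requires power-of-2 dimensions. Pad 69x69 to 128x128 (next power of 2).

Standard algorithm: 69^3 = 328509 multiplications
Strassen's algorithm: 7^(log2(128)) = 7^7 = 823543 multiplications
Difference: 328509 - 823543 = -495034 (Strassen uses MORE here due to padding overhead — for small or just-over-power-of-2 n, padding can outweigh the per-level savings)

Standard: 328509 multiplications (69^3). Strassen: 823543 multiplications (7^7, after padding to 128x128). Strassen reduces 8 recursive multiplications to 7 at each level.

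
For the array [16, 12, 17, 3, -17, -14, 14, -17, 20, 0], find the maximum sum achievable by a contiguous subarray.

Using Kadane's algorithm on [16, 12, 17, 3, -17, -14, 14, -17, 20, 0]:

Scanning through the array:
Position 1 (value 12): max_ending_here = 28, max_so_far = 28
Position 2 (value 17): max_ending_here = 45, max_so_far = 45
Position 3 (value 3): max_ending_here = 48, max_so_far = 48
Position 4 (value -17): max_ending_here = 31, max_so_far = 48
Position 5 (value -14): max_ending_here = 17, max_so_far = 48
Position 6 (value 14): max_ending_here = 31, max_so_far = 48
Position 7 (value -17): max_ending_here = 14, max_so_far = 48
Position 8 (value 20): max_ending_here = 34, max_so_far = 48
Position 9 (value 0): max_ending_here = 34, max_so_far = 48

Maximum subarray: [16, 12, 17, 3]
Maximum sum: 48

The maximum subarray is [16, 12, 17, 3] with sum 48. This subarray runs from index 0 to index 3.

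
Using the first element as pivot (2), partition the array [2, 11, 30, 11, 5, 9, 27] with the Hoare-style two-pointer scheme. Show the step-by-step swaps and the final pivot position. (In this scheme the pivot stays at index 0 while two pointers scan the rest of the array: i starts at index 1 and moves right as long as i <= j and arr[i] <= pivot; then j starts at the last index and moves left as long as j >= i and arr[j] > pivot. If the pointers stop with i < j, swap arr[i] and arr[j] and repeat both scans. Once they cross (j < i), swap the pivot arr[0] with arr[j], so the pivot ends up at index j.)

Hoare-style two-pointer partition with pivot = 2:

Initial array: [2, 11, 30, 11, 5, 9, 27]

Pointers start at i = 1, j = 6.
i ends at 1, j ends at 0: the pointers have crossed (j < i), so scanning stops.

j = 0, so swapping arr[0] with arr[j] leaves the pivot at position 0: [2, 11, 30, 11, 5, 9, 27]
Pivot position: 0

After partitioning with pivot 2, the array becomes [2, 11, 30, 11, 5, 9, 27]. The pivot is placed at index 0. All elements to the left of the pivot are <= 2, and all elements to the right are > 2.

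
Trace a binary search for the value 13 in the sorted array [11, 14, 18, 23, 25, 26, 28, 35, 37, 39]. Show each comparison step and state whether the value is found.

Binary search for 13 in [11, 14, 18, 23, 25, 26, 28, 35, 37, 39]:

lo=0, hi=9, mid=4, arr[mid]=25 -> 25 > 13, search left half
lo=0, hi=3, mid=1, arr[mid]=14 -> 14 > 13, search left half
lo=0, hi=0, mid=0, arr[mid]=11 -> 11 < 13, search right half
lo=1 > hi=0, target 13 not found

Binary search determines that 13 is not in the array after 3 comparisons. The search space was exhausted without finding the target.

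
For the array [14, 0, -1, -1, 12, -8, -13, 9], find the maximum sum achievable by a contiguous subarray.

Using Kadane's algorithm on [14, 0, -1, -1, 12, -8, -13, 9]:

Scanning through the array:
Position 1 (value 0): max_ending_here = 14, max_so_far = 14
Position 2 (value -1): max_ending_here = 13, max_so_far = 14
Position 3 (value -1): max_ending_here = 12, max_so_far = 14
Position 4 (value 12): max_ending_here = 24, max_so_far = 24
Position 5 (value -8): max_ending_here = 16, max_so_far = 24
Position 6 (value -13): max_ending_here = 3, max_so_far = 24
Position 7 (value 9): max_ending_here = 12, max_so_far = 24

Maximum subarray: [14, 0, -1, -1, 12]
Maximum sum: 24

The maximum subarray is [14, 0, -1, -1, 12] with sum 24. This subarray runs from index 0 to index 4.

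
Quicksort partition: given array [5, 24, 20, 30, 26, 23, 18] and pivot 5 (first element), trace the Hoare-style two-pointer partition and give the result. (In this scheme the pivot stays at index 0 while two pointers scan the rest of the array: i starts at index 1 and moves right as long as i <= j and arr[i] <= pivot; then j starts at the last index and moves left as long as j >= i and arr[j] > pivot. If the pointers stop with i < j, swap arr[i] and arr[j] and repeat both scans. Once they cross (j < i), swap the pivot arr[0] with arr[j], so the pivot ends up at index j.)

Hoare-style two-pointer partition with pivot = 5:

Initial array: [5, 24, 20, 30, 26, 23, 18]

Pointers start at i = 1, j = 6.
i ends at 1, j ends at 0: the pointers have crossed (j < i), so scanning stops.

j = 0, so swapping arr[0] with arr[j] leaves the pivot at position 0: [5, 24, 20, 30, 26, 23, 18]
Pivot position: 0

After partitioning with pivot 5, the array becomes [5, 24, 20, 30, 26, 23, 18]. The pivot is placed at index 0. All elements to the left of the pivot are <= 5, and all elements to the right are > 5.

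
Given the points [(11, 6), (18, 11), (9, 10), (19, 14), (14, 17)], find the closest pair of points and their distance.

Computing all pairwise distances among 5 points:

d((11, 6), (18, 11)) = 8.6023
d((11, 6), (9, 10)) = 4.4721
d((11, 6), (19, 14)) = 11.3137
d((11, 6), (14, 17)) = 11.4018
d((18, 11), (9, 10)) = 9.0554
d((18, 11), (19, 14)) = 3.1623 <-- minimum
d((18, 11), (14, 17)) = 7.2111
d((9, 10), (19, 14)) = 10.7703
d((9, 10), (14, 17)) = 8.6023
d((19, 14), (14, 17)) = 5.831

Closest pair: (18, 11) and (19, 14) with distance 3.1623

The closest pair is (18, 11) and (19, 14) with Euclidean distance 3.1623. For 5 points, brute-force pairwise comparison is shown above. For large n, the divide-and-conquer algorithm (sort by x, recurse on halves, check the dividing strip) achieves O(n log n).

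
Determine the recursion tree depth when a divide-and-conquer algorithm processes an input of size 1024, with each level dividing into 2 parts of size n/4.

For divide and conquer with division factor 4:

Problem sizes at each level:
Level 0: 1024
Level 1: 256
Level 2: 64
Level 3: 16
Level 4: 4
Level 5: 1

The root is level 0 and the size-1 base case is level 5 (the tree spans levels 0 through 5, i.e. 6 levels counting the root), so the depth is the number of divisions: log_4(1024) = 5

The recursion tree depth is log_4(1024) = 5. At each level, the problem size is divided by 4, so it takes 5 divisions to reduce to a base case of size 1. The algorithm makes 2 recursive calls at each level.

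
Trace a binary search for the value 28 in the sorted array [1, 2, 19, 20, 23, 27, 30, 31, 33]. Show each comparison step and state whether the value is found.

Binary search for 28 in [1, 2, 19, 20, 23, 27, 30, 31, 33]:

lo=0, hi=8, mid=4, arr[mid]=23 -> 23 < 28, search right half
lo=5, hi=8, mid=6, arr[mid]=30 -> 30 > 28, search left half
lo=5, hi=5, mid=5, arr[mid]=27 -> 27 < 28, search right half
lo=6 > hi=5, target 28 not found

Binary search determines that 28 is not in the array after 3 comparisons. The search space was exhausted without finding the target.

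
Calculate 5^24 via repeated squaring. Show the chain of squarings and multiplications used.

Computing 5^24 by squaring (build up from 5^1; each line after the first costs one multiplication):

5^1 = 5
5^2 = (5^1)^2 = 5^2 = 25
5^3 = 5 * 5^2 = 5 * 25 = 125
5^6 = (5^3)^2 = 125^2 = 15625
5^12 = (5^6)^2 = 15625^2 = 244140625
5^24 = (5^12)^2 = 244140625^2 = 59604644775390625

Result: 59604644775390625
Multiplications needed: 5 (5 lines after 5^1)

5^24 = 59604644775390625. Using exponentiation by squaring, this requires 5 multiplications. The key idea: if the exponent is even, square the half-power; if odd, multiply by the base once.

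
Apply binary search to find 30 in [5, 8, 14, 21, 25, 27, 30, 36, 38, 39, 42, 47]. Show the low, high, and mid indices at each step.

Binary search for 30 in [5, 8, 14, 21, 25, 27, 30, 36, 38, 39, 42, 47]:

lo=0, hi=11, mid=5, arr[mid]=27 -> 27 < 30, search right half
lo=6, hi=11, mid=8, arr[mid]=38 -> 38 > 30, search left half
lo=6, hi=7, mid=6, arr[mid]=30 -> Found target at index 6!

Binary search finds 30 at index 6 after 3 comparisons. The search repeatedly halves the search space by comparing with the middle element.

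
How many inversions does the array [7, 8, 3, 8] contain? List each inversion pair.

Finding inversions in [7, 8, 3, 8]:

(0, 2): arr[0]=7 > arr[2]=3
(1, 2): arr[1]=8 > arr[2]=3

Total inversions: 2

The array has 2 inversion(s): (0,2), (1,2). Each pair (i,j) satisfies i < j and arr[i] > arr[j].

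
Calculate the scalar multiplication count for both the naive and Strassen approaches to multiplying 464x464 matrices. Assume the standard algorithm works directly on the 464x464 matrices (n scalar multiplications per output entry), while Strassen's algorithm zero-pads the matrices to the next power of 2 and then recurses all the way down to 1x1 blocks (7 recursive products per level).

Matrix multiplication for 464x464 matrices:

Strassen's algorithm requires power-of-2 dimensions. Pad 464x464 to 512x512 (next power of 2).

Standard algorithm: 464^3 = 99897344 multiplications
Strassen's algorithm: 7^(log2(512)) = 7^9 = 40353607 multiplications
Savings: 99897344 - 40353607 = 59543737 multiplications

Standard: 99897344 multiplications (464^3). Strassen: 40353607 multiplications (7^9, after padding to 512x512). Strassen reduces 8 recursive multiplications to 7 at each level.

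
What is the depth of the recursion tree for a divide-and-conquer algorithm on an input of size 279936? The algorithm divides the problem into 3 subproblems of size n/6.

For divide and conquer with division factor 6:

Problem sizes at each level:
Level 0: 279936
Level 1: 46656
Level 2: 7776
Level 3: 1296
Level 4: 216
Level 5: 36
Level 6: 6
Level 7: 1

The root is level 0 and the size-1 base case is level 7 (the tree spans levels 0 through 7, i.e. 8 levels counting the root), so the depth is the number of divisions: log_6(279936) = 7

The recursion tree depth is log_6(279936) = 7. At each level, the problem size is divided by 6, so it takes 7 divisions to reduce to a base case of size 1. The algorithm makes 3 recursive calls at each level.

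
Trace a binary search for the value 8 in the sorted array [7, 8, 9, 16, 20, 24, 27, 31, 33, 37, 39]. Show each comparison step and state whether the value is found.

Binary search for 8 in [7, 8, 9, 16, 20, 24, 27, 31, 33, 37, 39]:

lo=0, hi=10, mid=5, arr[mid]=24 -> 24 > 8, search left half
lo=0, hi=4, mid=2, arr[mid]=9 -> 9 > 8, search left half
lo=0, hi=1, mid=0, arr[mid]=7 -> 7 < 8, search right half
lo=1, hi=1, mid=1, arr[mid]=8 -> Found target at index 1!

Binary search finds 8 at index 1 after 4 comparisons. The search repeatedly halves the search space by comparing with the middle element.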